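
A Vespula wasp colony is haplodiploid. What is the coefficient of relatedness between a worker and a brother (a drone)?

Her haploid brother carries none of their father's genes and a random half of their mother's genome; that half matches the maternal half of her own genome with probability 1/2: r = 1/2 · 1/2 = 1/4.

0.25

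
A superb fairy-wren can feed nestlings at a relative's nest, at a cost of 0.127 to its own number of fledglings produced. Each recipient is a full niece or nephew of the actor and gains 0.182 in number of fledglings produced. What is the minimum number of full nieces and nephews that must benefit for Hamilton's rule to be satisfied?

r to a full niece or nephew = 1/4 (full aunt/uncle↔niece/nephew: two paths of length 3 through the shared grandparent pair: r = 2·(1/2)^3 = 1/4).
Hamilton's rule: n·r·B > C  ⇒  n > C/(r·B) = 0.127/(0.25·0.182) = 2.791.
The smallest integer exceeding 2.791 is 3.

3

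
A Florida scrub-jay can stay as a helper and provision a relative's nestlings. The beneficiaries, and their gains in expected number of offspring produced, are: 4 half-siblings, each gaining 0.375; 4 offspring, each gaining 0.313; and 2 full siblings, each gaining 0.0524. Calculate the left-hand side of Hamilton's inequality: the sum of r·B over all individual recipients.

1.0534

r to a half-sibling = 1/4 (half-sibs share one parent — one path of length 2: r = (1/2)^2 = 1/4).
r to an offspring = 0.5 (one parent–offspring link: r = (1/2)^1 = 1/2).
r to a full sibling = 0.5 (full sibs share both parents — two paths of length 2: r = 2·(1/2)^2 = 1/2).
Summing one r·B term per recipient: 4·0.25·0.375 + 4·0.5·0.313 + 2·0.5·0.0524 = 1.0534.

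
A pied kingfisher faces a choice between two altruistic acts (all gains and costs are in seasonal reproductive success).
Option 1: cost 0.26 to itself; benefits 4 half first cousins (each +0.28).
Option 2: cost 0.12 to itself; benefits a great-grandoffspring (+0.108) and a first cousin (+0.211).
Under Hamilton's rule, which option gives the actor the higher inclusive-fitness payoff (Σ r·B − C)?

Option 1: r to a half first cousin = 0.0625.
Option 1: Σ r·B − C = (4·0.0625·0.28) − 0.26 = -0.19.
Option 2: r to a great-grandoffspring = 0.125.
Option 2: r to a first cousin = 0.125.
Option 2: Σ r·B − C = (1·0.125·0.108 + 1·0.125·0.211) − 0.12 = -0.080125.
Option 2 has the higher net inclusive-fitness payoff.

Option 2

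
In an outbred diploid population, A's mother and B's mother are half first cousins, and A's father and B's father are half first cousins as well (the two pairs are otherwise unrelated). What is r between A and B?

0.03125

Independent pedigree routes through distinct common ancestors add.
A and B are related in two ways: half second cousins through their mothers (r = 1/64) and half second cousins through their fathers (r = 1/64).
r = 1/64 + 1/64 = 0.03125.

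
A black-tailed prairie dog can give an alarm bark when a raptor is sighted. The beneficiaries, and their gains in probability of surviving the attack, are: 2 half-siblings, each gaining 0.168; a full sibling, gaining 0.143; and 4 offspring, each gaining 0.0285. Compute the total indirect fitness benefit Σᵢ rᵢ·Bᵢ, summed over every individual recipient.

r to a half-sibling = 1/4 (half-sibs share one parent — one path of length 2: r = (1/2)^2 = 1/4).
r to a full sibling = 0.5 (full sibs share both parents — two paths of length 2: r = 2·(1/2)^2 = 1/2).
r to an offspring = 1/2 (one parent–offspring link: r = (1/2)^1 = 1/2).
Summing one r·B term per recipient: 2·0.25·0.168 + 1·0.5·0.143 + 4·0.5·0.0285 = 0.2125.

0.2125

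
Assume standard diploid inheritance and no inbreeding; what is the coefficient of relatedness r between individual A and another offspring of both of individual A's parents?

0.5

Each parent–offspring link contributes a factor of 1/2, and independent paths through distinct common ancestors add.
Full sibs share both parents — two paths of length 2: r = 2·(1/2)^2 = 1/2.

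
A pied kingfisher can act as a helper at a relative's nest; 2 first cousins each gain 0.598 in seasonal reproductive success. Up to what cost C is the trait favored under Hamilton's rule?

r to a first cousin = 0.125 (first cousins share one grandparent pair — two paths of length 4: r = 2·(1/2)^4 = 1/8).
Hamilton's rule: n·r·B > C, so the trait is favored while C < n·r·B = 2·0.125·0.598 = 0.1495.

0.1495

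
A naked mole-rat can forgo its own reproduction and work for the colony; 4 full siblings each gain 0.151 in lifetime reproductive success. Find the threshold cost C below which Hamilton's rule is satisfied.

0.302

r to a full sibling = 1/2 (full sibs share both parents — two paths of length 2: r = 2·(1/2)^2 = 1/2).
Hamilton's rule: n·r·B > C, so the trait is favored while C < n·r·B = 4·0.5·0.151 = 0.302.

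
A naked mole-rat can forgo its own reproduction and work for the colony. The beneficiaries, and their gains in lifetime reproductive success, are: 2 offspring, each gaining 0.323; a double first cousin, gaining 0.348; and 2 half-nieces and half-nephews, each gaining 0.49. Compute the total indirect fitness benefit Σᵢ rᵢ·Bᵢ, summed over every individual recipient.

r to an offspring = 0.5 (one parent–offspring link: r = (1/2)^1 = 1/2).
r to a double first cousin = 0.25 (double first cousins share both grandparent pairs — four paths of length 4: r = 4·(1/2)^4 = 1/4).
r to a half-niece or half-nephew = 0.125 (half-aunt/uncle↔niece/nephew: one path of length 3: r = (1/2)^3 = 1/8).
Summing one r·B term per recipient: 2·0.5·0.323 + 1·0.25·0.348 + 2·0.125·0.49 = 0.5325.

0.5325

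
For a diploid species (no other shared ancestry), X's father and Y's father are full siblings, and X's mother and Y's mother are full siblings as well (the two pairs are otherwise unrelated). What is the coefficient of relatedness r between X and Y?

Independent pedigree routes through distinct common ancestors add.
X and Y are related in two ways: first cousins through their fathers (r = 1/8) and first cousins through their mothers (r = 1/8) — i.e. double first cousins.
r = 1/8 + 1/8 = 0.25.

0.25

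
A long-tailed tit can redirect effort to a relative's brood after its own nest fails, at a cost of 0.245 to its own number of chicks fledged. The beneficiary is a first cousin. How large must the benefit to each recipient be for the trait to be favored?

1.96

r to a first cousin = 0.125 (first cousins share one grandparent pair — two paths of length 4: r = 2·(1/2)^4 = 1/8).
Hamilton's rule with n recipients of equal r: n·r·B > C, so B > C/(n·r) = 0.245/(1·0.125) = 1.96.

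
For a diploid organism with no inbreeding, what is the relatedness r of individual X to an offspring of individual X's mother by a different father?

0.25

Each parent–offspring link contributes a factor of 1/2, and independent paths through distinct common ancestors add.
Half-sibs share one parent — one path of length 2: r = (1/2)^2 = 1/4.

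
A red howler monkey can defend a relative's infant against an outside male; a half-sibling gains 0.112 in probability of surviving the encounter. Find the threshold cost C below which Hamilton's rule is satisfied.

r to a half-sibling = 1/4 (half-sibs share one parent — one path of length 2: r = (1/2)^2 = 1/4).
Hamilton's rule: n·r·B > C, so the trait is favored while C < n·r·B = 1·0.25·0.112 = 0.028.

0.028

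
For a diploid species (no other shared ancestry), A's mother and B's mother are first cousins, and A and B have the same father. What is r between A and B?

0.28125

Wright's path rule: contributions from independent ancestry routes add.
A and B are related in two ways: second cousins through their mothers (r = 1/32) and half-sibs through their shared father (r = 1/4).
r = 1/32 + 1/4 = 9/32 = 0.28125.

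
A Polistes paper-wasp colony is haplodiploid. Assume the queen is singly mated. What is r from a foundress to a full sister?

Haplodiploid full sisters inherit their father's entire haploid genome identically (contributing 1/2) and on average half of their mother's contribution (1/2 · 1/2 = 1/4); r = 1/2 + 1/4 = 3/4.

0.75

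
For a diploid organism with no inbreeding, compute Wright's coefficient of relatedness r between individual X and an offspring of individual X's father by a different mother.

Each parent–offspring link contributes a factor of 1/2, and independent paths through distinct common ancestors add.
Half-sibs share one parent — one path of length 2: r = (1/2)^2 = 1/4.

0.25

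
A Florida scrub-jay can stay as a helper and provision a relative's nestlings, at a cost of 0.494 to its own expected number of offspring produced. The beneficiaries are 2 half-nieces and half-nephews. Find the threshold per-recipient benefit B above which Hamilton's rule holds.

1.976

r to a half-niece or half-nephew = 0.125 (half-aunt/uncle↔niece/nephew: one path of length 3: r = (1/2)^3 = 1/8).
Hamilton's rule with n recipients of equal r: n·r·B > C, so B > C/(n·r) = 0.494/(2·0.125) = 1.976.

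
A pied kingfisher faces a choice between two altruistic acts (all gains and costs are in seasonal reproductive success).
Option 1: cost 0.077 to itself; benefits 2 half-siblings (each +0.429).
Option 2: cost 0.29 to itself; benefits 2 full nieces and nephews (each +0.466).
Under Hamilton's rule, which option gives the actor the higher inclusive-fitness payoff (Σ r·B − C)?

Option 1: r to a half-sibling = 0.25.
Option 1: Σ r·B − C = (2·0.25·0.429) − 0.077 = 0.1375.
Option 2: r to a full niece or nephew = 0.25.
Option 2: Σ r·B − C = (2·0.25·0.466) − 0.29 = -0.057.
Option 1 has the higher net inclusive-fitness payoff.

Option 1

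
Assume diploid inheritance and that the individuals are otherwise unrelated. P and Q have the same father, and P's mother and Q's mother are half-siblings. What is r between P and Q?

With two independent routes of shared ancestry, r is the sum of the two contributions.
P and Q are related in two ways: half-sibs through their shared father (r = 1/4) and half first cousins through their mothers (r = 1/16).
r = 1/4 + 1/16 = 5/16 = 0.3125.

0.3125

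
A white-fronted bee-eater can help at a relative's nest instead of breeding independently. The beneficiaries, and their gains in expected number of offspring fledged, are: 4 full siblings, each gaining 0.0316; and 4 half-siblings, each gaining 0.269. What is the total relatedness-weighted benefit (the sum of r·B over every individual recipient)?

0.3322

r to a full sibling = 1/2 (full sibs share both parents — two paths of length 2: r = 2·(1/2)^2 = 1/2).
r to a half-sibling = 0.25 (half-sibs share one parent — one path of length 2: r = (1/2)^2 = 1/4).
Summing one r·B term per recipient: 4·0.5·0.0316 + 4·0.25·0.269 = 0.3322.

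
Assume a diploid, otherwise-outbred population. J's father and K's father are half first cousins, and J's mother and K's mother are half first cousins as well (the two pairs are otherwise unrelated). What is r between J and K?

Wright's path rule: contributions from independent ancestry routes add.
J and K are related in two ways: half second cousins through their fathers (r = 1/64) and half second cousins through their mothers (r = 1/64).
r = 1/64 + 1/64 = 1/32 = 0.03125.

0.03125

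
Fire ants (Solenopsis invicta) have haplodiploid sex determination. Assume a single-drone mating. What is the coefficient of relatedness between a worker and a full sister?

Haplodiploid full sisters inherit their father's entire haploid genome identically (contributing 1/2) and on average half of their mother's contribution (1/2 · 1/2 = 1/4); r = 1/2 + 1/4 = 3/4.

0.75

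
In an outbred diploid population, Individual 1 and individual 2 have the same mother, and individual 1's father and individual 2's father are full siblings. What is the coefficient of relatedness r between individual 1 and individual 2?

0.375

With two independent routes of shared ancestry, r is the sum of the two contributions.
Individual 1 and individual 2 are related in two ways: half-sibs through their shared mother (r = 1/4) and first cousins through their fathers (r = 1/8).
r = 1/4 + 1/8 = 3/8 = 0.375.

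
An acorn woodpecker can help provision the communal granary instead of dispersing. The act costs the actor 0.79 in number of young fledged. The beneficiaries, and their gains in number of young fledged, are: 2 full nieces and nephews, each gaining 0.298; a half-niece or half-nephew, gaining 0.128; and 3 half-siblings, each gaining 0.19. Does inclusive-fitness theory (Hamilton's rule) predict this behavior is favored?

No

Hamilton's rule: the trait is favored when the sum of r·B over every recipient exceeds the actor's cost C.
r to a full niece or nephew = 1/4 (full aunt/uncle↔niece/nephew: two paths of length 3 through the shared grandparent pair: r = 2·(1/2)^3 = 1/4).
r to a half-niece or half-nephew = 0.125 (half-aunt/uncle↔niece/nephew: one path of length 3: r = (1/2)^3 = 1/8).
r to a half-sibling = 1/4 (half-sibs share one parent — one path of length 2: r = (1/2)^2 = 1/4).
Summing one r·B term per recipient: 2·0.25·0.298 + 1·0.125·0.128 + 3·0.25·0.19 = 0.3075.
0.3075 < 0.79: the indirect benefit is less than the cost.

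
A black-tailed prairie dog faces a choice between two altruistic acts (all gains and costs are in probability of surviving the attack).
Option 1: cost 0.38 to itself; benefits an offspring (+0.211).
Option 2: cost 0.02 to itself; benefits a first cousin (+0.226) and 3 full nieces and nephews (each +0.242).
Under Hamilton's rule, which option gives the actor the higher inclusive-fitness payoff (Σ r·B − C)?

Option 1: r to an offspring = 0.5.
Option 1: Σ r·B − C = (1·0.5·0.211) − 0.38 = -0.2745.
Option 2: r to a first cousin = 0.125.
Option 2: r to a full niece or nephew = 0.25.
Option 2: Σ r·B − C = (1·0.125·0.226 + 3·0.25·0.242) − 0.02 = 0.18975.
Option 2 has the higher net inclusive-fitness payoff.

Option 2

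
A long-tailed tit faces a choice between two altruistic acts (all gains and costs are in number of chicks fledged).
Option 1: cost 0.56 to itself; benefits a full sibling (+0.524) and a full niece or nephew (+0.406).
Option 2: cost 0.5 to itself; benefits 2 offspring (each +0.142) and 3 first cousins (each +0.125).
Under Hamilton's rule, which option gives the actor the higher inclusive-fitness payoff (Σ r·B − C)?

Option 1: r to a full sibling = 0.5.
Option 1: r to a full niece or nephew = 0.25.
Option 1: Σ r·B − C = (1·0.5·0.524 + 1·0.25·0.406) − 0.56 = -0.1965.
Option 2: r to an offspring = 0.5.
Option 2: r to a first cousin = 0.125.
Option 2: Σ r·B − C = (2·0.5·0.142 + 3·0.125·0.125) − 0.5 = -0.311125.
Option 1 has the higher net inclusive-fitness payoff.

Option 1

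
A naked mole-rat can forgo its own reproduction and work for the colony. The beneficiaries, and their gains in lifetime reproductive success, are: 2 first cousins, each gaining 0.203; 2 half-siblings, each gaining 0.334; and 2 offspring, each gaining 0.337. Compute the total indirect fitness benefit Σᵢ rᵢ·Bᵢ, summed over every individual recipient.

0.55475

r to a first cousin = 0.125 (first cousins share one grandparent pair — two paths of length 4: r = 2·(1/2)^4 = 1/8).
r to a half-sibling = 1/4 (half-sibs share one parent — one path of length 2: r = (1/2)^2 = 1/4).
r to an offspring = 1/2 (one parent–offspring link: r = (1/2)^1 = 1/2).
Summing one r·B term per recipient: 2·0.125·0.203 + 2·0.25·0.334 + 2·0.5·0.337 = 0.55475.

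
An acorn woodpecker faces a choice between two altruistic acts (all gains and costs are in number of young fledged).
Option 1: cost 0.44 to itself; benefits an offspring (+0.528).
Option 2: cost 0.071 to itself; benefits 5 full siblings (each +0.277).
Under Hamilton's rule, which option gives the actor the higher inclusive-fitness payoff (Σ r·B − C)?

Option 2

Option 1: r to an offspring = 0.5.
Option 1: Σ r·B − C = (1·0.5·0.528) − 0.44 = -0.176.
Option 2: r to a full sibling = 0.5.
Option 2: Σ r·B − C = (5·0.5·0.277) − 0.071 = 0.6215.
Option 2 has the higher net inclusive-fitness payoff.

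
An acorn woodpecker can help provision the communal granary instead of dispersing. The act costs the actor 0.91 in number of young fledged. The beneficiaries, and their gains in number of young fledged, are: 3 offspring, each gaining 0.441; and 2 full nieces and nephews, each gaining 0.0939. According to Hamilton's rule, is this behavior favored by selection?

Hamilton's rule: the trait is favored when the sum of r·B over every recipient exceeds the actor's cost C.
r to an offspring = 1/2 (one parent–offspring link: r = (1/2)^1 = 1/2).
r to a full niece or nephew = 1/4 (full aunt/uncle↔niece/nephew: two paths of length 3 through the shared grandparent pair: r = 2·(1/2)^3 = 1/4).
Summing one r·B term per recipient: 3·0.5·0.441 + 2·0.25·0.0939 = 0.70845.
0.70845 < 0.91: the indirect benefit is less than the cost.

No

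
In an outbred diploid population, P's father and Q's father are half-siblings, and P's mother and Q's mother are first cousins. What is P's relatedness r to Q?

0.09375

With two independent routes of shared ancestry, r is the sum of the two contributions.
P and Q are related in two ways: half first cousins through their fathers (r = 1/16) and second cousins through their mothers (r = 1/32).
r = 1/16 + 1/32 = 0.09375.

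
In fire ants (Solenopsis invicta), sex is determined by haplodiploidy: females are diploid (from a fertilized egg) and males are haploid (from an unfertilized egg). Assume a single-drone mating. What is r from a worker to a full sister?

Haplodiploid full sisters inherit their father's entire haploid genome identically (contributing 1/2) and on average half of their mother's contribution (1/2 · 1/2 = 1/4); r = 1/2 + 1/4 = 3/4.

0.75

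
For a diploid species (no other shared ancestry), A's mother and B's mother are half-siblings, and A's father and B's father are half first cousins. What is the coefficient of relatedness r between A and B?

0.078125

Relatedness sums over independent paths through distinct common ancestors.
A and B are related in two ways: half first cousins through their mothers (r = 1/16) and half second cousins through their fathers (r = 1/64).
r = 1/16 + 1/64 = 0.078125.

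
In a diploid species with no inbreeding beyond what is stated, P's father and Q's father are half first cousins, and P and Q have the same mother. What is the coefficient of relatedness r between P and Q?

Wright's path rule: contributions from independent ancestry routes add.
P and Q are related in two ways: half second cousins through their fathers (r = 1/64) and half-sibs through their shared mother (r = 1/4).
r = 1/64 + 1/4 = 0.265625.

0.265625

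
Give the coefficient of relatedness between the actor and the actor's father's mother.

Each parent–offspring link contributes a factor of 1/2, and independent paths through distinct common ancestors add.
Two parent–offspring links: r = (1/2)^2 = 1/4.

0.25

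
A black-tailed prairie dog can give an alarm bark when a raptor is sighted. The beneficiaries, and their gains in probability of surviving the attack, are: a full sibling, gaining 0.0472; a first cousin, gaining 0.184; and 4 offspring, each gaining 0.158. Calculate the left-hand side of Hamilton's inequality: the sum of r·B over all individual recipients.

0.3626

r to a full sibling = 0.5 (full sibs share both parents — two paths of length 2: r = 2·(1/2)^2 = 1/2).
r to a first cousin = 0.125 (first cousins share one grandparent pair — two paths of length 4: r = 2·(1/2)^4 = 1/8).
r to an offspring = 1/2 (one parent–offspring link: r = (1/2)^1 = 1/2).
Summing one r·B term per recipient: 1·0.5·0.0472 + 1·0.125·0.184 + 4·0.5·0.158 = 0.3626.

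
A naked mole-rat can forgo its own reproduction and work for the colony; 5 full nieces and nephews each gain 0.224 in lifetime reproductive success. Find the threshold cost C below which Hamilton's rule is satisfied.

r to a full niece or nephew = 0.25 (full aunt/uncle↔niece/nephew: two paths of length 3 through the shared grandparent pair: r = 2·(1/2)^3 = 1/4).
Hamilton's rule: n·r·B > C, so the trait is favored while C < n·r·B = 5·0.25·0.224 = 0.28.

0.28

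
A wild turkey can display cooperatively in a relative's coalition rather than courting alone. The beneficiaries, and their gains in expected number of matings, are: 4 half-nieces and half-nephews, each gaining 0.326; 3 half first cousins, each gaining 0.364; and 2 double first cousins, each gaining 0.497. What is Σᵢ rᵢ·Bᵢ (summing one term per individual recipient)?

r to a half-niece or half-nephew = 0.125 (half-aunt/uncle↔niece/nephew: one path of length 3: r = (1/2)^3 = 1/8).
r to a half first cousin = 1/16 (half first cousins share one grandparent — one path of length 4: r = (1/2)^4 = 1/16).
r to a double first cousin = 1/4 (double first cousins share both grandparent pairs — four paths of length 4: r = 4·(1/2)^4 = 1/4).
Summing one r·B term per recipient: 4·0.125·0.326 + 3·0.0625·0.364 + 2·0.25·0.497 = 0.47975.

0.47975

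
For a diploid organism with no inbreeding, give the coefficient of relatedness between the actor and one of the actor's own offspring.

Each parent–offspring link contributes a factor of 1/2, and independent paths through distinct common ancestors add.
One parent–offspring link: r = (1/2)^1 = 1/2.

0.5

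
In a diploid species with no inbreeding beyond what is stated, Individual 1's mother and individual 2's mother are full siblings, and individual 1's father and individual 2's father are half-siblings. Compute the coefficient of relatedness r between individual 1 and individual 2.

With two independent routes of shared ancestry, r is the sum of the two contributions.
Individual 1 and individual 2 are related in two ways: first cousins through their mothers (r = 1/8) and half first cousins through their fathers (r = 1/16).
r = 1/8 + 1/16 = 0.1875.

0.1875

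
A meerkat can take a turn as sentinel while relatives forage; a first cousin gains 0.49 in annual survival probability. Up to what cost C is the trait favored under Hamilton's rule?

r to a first cousin = 1/8 (first cousins share one grandparent pair — two paths of length 4: r = 2·(1/2)^4 = 1/8).
Hamilton's rule: n·r·B > C, so the trait is favored while C < n·r·B = 1·0.125·0.49 = 0.06125.

0.06125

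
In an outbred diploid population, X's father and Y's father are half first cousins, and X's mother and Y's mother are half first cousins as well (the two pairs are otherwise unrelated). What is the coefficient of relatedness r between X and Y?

With two independent routes of shared ancestry, r is the sum of the two contributions.
X and Y are related in two ways: half second cousins through their fathers (r = 1/64) and half second cousins through their mothers (r = 1/64).
r = 1/64 + 1/64 = 1/32 = 0.03125.

0.03125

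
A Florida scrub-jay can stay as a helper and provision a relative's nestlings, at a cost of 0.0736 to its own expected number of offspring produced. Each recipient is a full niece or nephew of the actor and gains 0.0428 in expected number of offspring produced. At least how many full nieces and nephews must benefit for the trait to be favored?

7

r to a full niece or nephew = 1/4 (full aunt/uncle↔niece/nephew: two paths of length 3 through the shared grandparent pair: r = 2·(1/2)^3 = 1/4).
Hamilton's rule: n·r·B > C  ⇒  n > C/(r·B) = 0.0736/(0.25·0.0428) = 6.879.
The smallest integer exceeding 6.879 is 7.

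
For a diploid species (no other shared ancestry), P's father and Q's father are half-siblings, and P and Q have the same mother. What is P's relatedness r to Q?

0.3125

Relatedness sums over independent paths through distinct common ancestors.
P and Q are related in two ways: half first cousins through their fathers (r = 1/16) and half-sibs through their shared mother (r = 1/4).
r = 1/16 + 1/4 = 0.3125.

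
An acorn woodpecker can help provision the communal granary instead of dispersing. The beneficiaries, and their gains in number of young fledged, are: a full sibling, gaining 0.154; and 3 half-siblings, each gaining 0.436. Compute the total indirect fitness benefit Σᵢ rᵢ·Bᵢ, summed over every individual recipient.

0.404

r to a full sibling = 0.5 (full sibs share both parents — two paths of length 2: r = 2·(1/2)^2 = 1/2).
r to a half-sibling = 0.25 (half-sibs share one parent — one path of length 2: r = (1/2)^2 = 1/4).
Summing one r·B term per recipient: 1·0.5·0.154 + 3·0.25·0.436 = 0.404.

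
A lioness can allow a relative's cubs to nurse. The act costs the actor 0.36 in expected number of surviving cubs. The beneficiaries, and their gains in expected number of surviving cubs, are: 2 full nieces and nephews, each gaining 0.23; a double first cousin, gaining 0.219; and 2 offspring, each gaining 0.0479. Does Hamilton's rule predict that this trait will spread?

Hamilton's rule: the trait is favored when the sum of r·B over every recipient exceeds the actor's cost C.
r to a full niece or nephew = 1/4 (full aunt/uncle↔niece/nephew: two paths of length 3 through the shared grandparent pair: r = 2·(1/2)^3 = 1/4).
r to a double first cousin = 1/4 (double first cousins share both grandparent pairs — four paths of length 4: r = 4·(1/2)^4 = 1/4).
r to an offspring = 1/2 (one parent–offspring link: r = (1/2)^1 = 1/2).
Summing one r·B term per recipient: 2·0.25·0.23 + 1·0.25·0.219 + 2·0.5·0.0479 = 0.21765.
0.21765 < 0.36: the indirect benefit is less than the cost.

No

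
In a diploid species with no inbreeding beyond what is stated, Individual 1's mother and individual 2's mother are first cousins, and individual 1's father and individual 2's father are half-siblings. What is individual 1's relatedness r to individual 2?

Independent pedigree routes through distinct common ancestors add.
Individual 1 and individual 2 are related in two ways: second cousins through their mothers (r = 1/32) and half first cousins through their fathers (r = 1/16).
r = 1/32 + 1/16 = 0.09375.

0.09375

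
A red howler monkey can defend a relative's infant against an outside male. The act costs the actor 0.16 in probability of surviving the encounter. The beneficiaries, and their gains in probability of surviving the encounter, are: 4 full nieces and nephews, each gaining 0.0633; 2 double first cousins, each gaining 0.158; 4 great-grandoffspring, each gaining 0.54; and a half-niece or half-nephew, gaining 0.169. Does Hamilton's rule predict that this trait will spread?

Yes

Hamilton's rule: the trait is favored when the sum of r·B over every recipient exceeds the actor's cost C.
r to a full niece or nephew = 1/4 (full aunt/uncle↔niece/nephew: two paths of length 3 through the shared grandparent pair: r = 2·(1/2)^3 = 1/4).
r to a double first cousin = 1/4 (double first cousins share both grandparent pairs — four paths of length 4: r = 4·(1/2)^4 = 1/4).
r to a great-grandoffspring = 1/8 (three parent–offspring links: r = (1/2)^3 = 1/8).
r to a half-niece or half-nephew = 0.125 (half-aunt/uncle↔niece/nephew: one path of length 3: r = (1/2)^3 = 1/8).
Summing one r·B term per recipient: 4·0.25·0.0633 + 2·0.25·0.158 + 4·0.125·0.54 + 1·0.125·0.169 = 0.433425.
0.433425 > 0.16: the indirect benefit exceeds the cost.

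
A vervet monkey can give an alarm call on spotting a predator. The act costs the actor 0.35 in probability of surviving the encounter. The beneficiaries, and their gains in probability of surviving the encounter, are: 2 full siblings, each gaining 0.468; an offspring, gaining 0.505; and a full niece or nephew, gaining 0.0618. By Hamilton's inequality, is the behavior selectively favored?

Hamilton's rule: the trait is favored when the sum of r·B over every recipient exceeds the actor's cost C.
r to a full sibling = 0.5 (full sibs share both parents — two paths of length 2: r = 2·(1/2)^2 = 1/2).
r to an offspring = 0.5 (one parent–offspring link: r = (1/2)^1 = 1/2).
r to a full niece or nephew = 0.25 (full aunt/uncle↔niece/nephew: two paths of length 3 through the shared grandparent pair: r = 2·(1/2)^3 = 1/4).
Summing one r·B term per recipient: 2·0.5·0.468 + 1·0.5·0.505 + 1·0.25·0.0618 = 0.73595.
0.73595 > 0.35: the indirect benefit exceeds the cost.

Yes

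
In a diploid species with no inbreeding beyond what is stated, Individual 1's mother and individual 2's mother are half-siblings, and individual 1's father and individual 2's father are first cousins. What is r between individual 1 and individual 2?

0.09375

Independent pedigree routes through distinct common ancestors add.
Individual 1 and individual 2 are related in two ways: half first cousins through their mothers (r = 1/16) and second cousins through their fathers (r = 1/32).
r = 1/16 + 1/32 = 0.09375.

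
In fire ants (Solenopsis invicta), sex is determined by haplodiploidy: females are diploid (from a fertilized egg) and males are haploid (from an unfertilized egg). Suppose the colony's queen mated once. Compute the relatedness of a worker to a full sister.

0.75

Haplodiploid full sisters inherit their father's entire haploid genome identically (contributing 1/2) and on average half of their mother's contribution (1/2 · 1/2 = 1/4); r = 1/2 + 1/4 = 3/4.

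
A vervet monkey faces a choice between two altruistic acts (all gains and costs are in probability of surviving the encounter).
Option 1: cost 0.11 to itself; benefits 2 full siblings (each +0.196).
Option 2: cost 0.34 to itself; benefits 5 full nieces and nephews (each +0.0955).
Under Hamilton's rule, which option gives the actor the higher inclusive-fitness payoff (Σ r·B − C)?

Option 1: r to a full sibling = 0.5.
Option 1: Σ r·B − C = (2·0.5·0.196) − 0.11 = 0.086.
Option 2: r to a full niece or nephew = 0.25.
Option 2: Σ r·B − C = (5·0.25·0.0955) − 0.34 = -0.220625.
Option 1 has the higher net inclusive-fitness payoff.

Option 1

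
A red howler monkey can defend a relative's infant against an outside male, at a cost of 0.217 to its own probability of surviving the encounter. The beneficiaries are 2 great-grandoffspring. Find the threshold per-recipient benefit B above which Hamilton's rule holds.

0.868

r to a great-grandoffspring = 1/8 (three parent–offspring links: r = (1/2)^3 = 1/8).
Hamilton's rule with n recipients of equal r: n·r·B > C, so B > C/(n·r) = 0.217/(2·0.125) = 0.868.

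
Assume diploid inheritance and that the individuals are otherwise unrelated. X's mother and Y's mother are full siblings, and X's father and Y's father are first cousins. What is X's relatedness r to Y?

Relatedness sums over independent paths through distinct common ancestors.
X and Y are related in two ways: first cousins through their mothers (r = 1/8) and second cousins through their fathers (r = 1/32).
r = 1/8 + 1/32 = 5/32 = 0.15625.

0.15625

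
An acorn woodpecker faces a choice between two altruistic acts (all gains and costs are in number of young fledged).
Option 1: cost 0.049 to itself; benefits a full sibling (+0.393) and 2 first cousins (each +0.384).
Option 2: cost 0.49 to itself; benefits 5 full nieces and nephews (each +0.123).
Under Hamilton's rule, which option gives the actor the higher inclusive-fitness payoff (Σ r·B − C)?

Option 1: r to a full sibling = 0.5.
Option 1: r to a first cousin = 0.125.
Option 1: Σ r·B − C = (1·0.5·0.393 + 2·0.125·0.384) − 0.049 = 0.2435.
Option 2: r to a full niece or nephew = 0.25.
Option 2: Σ r·B − C = (5·0.25·0.123) − 0.49 = -0.33625.
Option 1 has the higher net inclusive-fitness payoff.

Option 1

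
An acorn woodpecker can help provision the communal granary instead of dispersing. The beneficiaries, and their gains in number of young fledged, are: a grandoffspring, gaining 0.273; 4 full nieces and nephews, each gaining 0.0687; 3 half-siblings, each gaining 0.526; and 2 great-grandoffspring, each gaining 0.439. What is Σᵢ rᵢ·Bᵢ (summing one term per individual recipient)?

r to a grandoffspring = 1/4 (two parent–offspring links: r = (1/2)^2 = 1/4).
r to a full niece or nephew = 1/4 (full aunt/uncle↔niece/nephew: two paths of length 3 through the shared grandparent pair: r = 2·(1/2)^3 = 1/4).
r to a half-sibling = 0.25 (half-sibs share one parent — one path of length 2: r = (1/2)^2 = 1/4).
r to a great-grandoffspring = 1/8 (three parent–offspring links: r = (1/2)^3 = 1/8).
Summing one r·B term per recipient: 1·0.25·0.273 + 4·0.25·0.0687 + 3·0.25·0.526 + 2·0.125·0.439 = 0.6412.

0.6412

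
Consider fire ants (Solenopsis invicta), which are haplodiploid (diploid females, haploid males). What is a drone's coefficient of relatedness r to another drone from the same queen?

Haploid brothers each carry a random half of the queen's diploid genome, so on average they share half: r = 1/2.

0.5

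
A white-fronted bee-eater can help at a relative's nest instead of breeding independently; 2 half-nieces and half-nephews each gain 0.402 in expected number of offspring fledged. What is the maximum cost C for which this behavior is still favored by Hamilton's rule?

0.1005

r to a half-niece or half-nephew = 0.125 (half-aunt/uncle↔niece/nephew: one path of length 3: r = (1/2)^3 = 1/8).
Hamilton's rule: n·r·B > C, so the trait is favored while C < n·r·B = 2·0.125·0.402 = 0.1005.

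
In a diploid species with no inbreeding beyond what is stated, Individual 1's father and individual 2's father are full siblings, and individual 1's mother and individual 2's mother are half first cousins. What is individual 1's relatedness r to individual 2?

With two independent routes of shared ancestry, r is the sum of the two contributions.
Individual 1 and individual 2 are related in two ways: first cousins through their fathers (r = 1/8) and half second cousins through their mothers (r = 1/64).
r = 1/8 + 1/64 = 9/64 = 0.140625.

0.140625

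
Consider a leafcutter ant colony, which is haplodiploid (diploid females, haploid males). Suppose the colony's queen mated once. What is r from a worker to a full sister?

0.75

Haplodiploid full sisters inherit their father's entire haploid genome identically (contributing 1/2) and on average half of their mother's contribution (1/2 · 1/2 = 1/4); r = 1/2 + 1/4 = 3/4.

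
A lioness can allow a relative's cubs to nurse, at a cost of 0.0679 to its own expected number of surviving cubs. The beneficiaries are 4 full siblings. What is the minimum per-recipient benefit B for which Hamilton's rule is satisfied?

r to a full sibling = 1/2 (full sibs share both parents — two paths of length 2: r = 2·(1/2)^2 = 1/2).
Hamilton's rule with n recipients of equal r: n·r·B > C, so B > C/(n·r) = 0.0679/(4·0.5) = 0.034.

0.034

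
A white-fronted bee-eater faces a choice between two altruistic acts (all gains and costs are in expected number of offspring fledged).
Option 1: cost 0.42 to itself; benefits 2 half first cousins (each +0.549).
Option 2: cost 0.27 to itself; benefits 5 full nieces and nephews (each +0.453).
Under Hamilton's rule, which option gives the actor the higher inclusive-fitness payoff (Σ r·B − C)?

Option 1: r to a half first cousin = 0.0625.
Option 1: Σ r·B − C = (2·0.0625·0.549) − 0.42 = -0.351375.
Option 2: r to a full niece or nephew = 0.25.
Option 2: Σ r·B − C = (5·0.25·0.453) − 0.27 = 0.29625.
Option 2 has the higher net inclusive-fitness payoff.

Option 2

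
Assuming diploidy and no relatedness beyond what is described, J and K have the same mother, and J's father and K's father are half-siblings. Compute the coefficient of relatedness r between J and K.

0.3125

With two independent routes of shared ancestry, r is the sum of the two contributions.
J and K are related in two ways: half-sibs through their shared mother (r = 1/4) and half first cousins through their fathers (r = 1/16).
r = 1/4 + 1/16 = 5/16 = 0.3125.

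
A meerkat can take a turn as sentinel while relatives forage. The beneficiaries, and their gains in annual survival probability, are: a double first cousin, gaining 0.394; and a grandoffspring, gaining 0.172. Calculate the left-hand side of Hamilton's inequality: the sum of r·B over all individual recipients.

r to a double first cousin = 1/4 (double first cousins share both grandparent pairs — four paths of length 4: r = 4·(1/2)^4 = 1/4).
r to a grandoffspring = 0.25 (two parent–offspring links: r = (1/2)^2 = 1/4).
Summing one r·B term per recipient: 1·0.25·0.394 + 1·0.25·0.172 = 0.1415.

0.1415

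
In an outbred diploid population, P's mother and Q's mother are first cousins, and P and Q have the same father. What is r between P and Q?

Wright's path rule: contributions from independent ancestry routes add.
P and Q are related in two ways: second cousins through their mothers (r = 1/32) and half-sibs through their shared father (r = 1/4).
r = 1/32 + 1/4 = 9/32 = 0.28125.

0.28125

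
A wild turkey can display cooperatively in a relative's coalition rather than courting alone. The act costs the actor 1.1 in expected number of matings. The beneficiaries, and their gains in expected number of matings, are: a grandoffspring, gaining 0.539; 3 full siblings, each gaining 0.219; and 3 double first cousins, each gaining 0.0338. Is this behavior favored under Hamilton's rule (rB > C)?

No

Hamilton's rule: the trait is favored when the sum of r·B over every recipient exceeds the actor's cost C.
r to a grandoffspring = 0.25 (two parent–offspring links: r = (1/2)^2 = 1/4).
r to a full sibling = 1/2 (full sibs share both parents — two paths of length 2: r = 2·(1/2)^2 = 1/2).
r to a double first cousin = 1/4 (double first cousins share both grandparent pairs — four paths of length 4: r = 4·(1/2)^4 = 1/4).
Summing one r·B term per recipient: 1·0.25·0.539 + 3·0.5·0.219 + 3·0.25·0.0338 = 0.4886.
0.4886 < 1.1: the indirect benefit is less than the cost.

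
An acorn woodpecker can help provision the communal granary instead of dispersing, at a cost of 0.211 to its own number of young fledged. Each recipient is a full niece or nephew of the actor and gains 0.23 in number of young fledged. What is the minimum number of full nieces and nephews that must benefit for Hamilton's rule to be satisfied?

4

r to a full niece or nephew = 0.25 (full aunt/uncle↔niece/nephew: two paths of length 3 through the shared grandparent pair: r = 2·(1/2)^3 = 1/4).
Hamilton's rule: n·r·B > C  ⇒  n > C/(r·B) = 0.211/(0.25·0.23) = 3.67.
The smallest integer exceeding 3.67 is 4.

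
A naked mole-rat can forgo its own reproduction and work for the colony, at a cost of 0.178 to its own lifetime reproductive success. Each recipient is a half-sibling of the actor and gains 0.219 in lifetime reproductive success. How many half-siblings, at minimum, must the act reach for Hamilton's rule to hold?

4

r to a half-sibling = 0.25 (half-sibs share one parent — one path of length 2: r = (1/2)^2 = 1/4).
Hamilton's rule: n·r·B > C  ⇒  n > C/(r·B) = 0.178/(0.25·0.219) = 3.251.
The smallest integer exceeding 3.251 is 4.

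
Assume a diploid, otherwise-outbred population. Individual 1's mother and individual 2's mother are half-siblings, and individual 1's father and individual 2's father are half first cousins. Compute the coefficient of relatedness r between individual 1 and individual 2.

Wright's path rule: contributions from independent ancestry routes add.
Individual 1 and individual 2 are related in two ways: half first cousins through their mothers (r = 1/16) and half second cousins through their fathers (r = 1/64).
r = 1/16 + 1/64 = 0.078125.

0.078125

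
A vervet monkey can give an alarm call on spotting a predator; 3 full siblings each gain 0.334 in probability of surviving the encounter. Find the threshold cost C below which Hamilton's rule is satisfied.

0.501

r to a full sibling = 0.5 (full sibs share both parents — two paths of length 2: r = 2·(1/2)^2 = 1/2).
Hamilton's rule: n·r·B > C, so the trait is favored while C < n·r·B = 3·0.5·0.334 = 0.501.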